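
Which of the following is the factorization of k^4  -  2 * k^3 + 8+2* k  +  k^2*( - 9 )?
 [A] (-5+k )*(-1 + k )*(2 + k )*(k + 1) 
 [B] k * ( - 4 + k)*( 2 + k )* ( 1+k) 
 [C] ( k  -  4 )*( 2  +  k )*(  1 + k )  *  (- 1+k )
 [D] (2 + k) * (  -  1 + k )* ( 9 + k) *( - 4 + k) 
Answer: C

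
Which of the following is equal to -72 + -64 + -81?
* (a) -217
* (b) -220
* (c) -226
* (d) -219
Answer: a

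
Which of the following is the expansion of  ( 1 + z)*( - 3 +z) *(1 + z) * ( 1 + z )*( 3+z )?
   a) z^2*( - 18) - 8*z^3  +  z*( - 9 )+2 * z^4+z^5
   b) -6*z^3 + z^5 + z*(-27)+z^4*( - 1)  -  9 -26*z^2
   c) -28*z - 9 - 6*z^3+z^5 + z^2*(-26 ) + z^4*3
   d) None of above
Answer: d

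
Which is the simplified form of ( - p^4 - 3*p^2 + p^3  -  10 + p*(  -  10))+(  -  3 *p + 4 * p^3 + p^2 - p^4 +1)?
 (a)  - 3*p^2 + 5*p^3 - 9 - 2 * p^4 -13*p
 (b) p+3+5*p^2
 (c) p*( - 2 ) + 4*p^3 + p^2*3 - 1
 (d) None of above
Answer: d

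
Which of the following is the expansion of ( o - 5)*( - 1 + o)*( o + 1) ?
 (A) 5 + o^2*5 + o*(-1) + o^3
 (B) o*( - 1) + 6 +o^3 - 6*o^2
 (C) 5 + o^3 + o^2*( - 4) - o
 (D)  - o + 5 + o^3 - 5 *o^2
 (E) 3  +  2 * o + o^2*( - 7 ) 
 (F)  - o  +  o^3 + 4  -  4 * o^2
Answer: D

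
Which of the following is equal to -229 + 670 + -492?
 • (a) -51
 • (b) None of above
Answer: a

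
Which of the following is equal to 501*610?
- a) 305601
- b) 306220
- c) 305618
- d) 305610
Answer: d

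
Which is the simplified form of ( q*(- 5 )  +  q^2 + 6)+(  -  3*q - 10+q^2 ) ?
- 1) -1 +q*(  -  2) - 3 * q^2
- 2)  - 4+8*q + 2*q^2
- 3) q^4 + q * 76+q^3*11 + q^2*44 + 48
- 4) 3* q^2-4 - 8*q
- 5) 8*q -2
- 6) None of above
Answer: 6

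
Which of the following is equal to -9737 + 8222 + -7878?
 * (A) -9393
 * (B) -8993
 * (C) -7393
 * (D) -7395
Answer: A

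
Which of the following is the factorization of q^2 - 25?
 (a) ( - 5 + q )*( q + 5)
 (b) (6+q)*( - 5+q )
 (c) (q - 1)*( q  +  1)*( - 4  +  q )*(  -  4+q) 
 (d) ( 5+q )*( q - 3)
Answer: a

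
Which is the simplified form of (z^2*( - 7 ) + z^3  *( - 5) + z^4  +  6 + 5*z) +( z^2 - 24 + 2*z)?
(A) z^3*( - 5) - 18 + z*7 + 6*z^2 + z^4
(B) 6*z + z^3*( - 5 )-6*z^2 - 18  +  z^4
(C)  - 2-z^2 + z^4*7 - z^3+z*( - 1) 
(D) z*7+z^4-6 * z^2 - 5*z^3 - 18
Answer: D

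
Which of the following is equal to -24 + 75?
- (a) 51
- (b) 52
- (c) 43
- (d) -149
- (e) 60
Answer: a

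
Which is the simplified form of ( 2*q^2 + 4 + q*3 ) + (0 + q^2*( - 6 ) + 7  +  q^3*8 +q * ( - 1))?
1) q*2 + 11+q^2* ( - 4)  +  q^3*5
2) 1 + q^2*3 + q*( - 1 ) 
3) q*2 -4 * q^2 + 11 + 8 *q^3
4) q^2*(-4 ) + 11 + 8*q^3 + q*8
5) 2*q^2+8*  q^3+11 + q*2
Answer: 3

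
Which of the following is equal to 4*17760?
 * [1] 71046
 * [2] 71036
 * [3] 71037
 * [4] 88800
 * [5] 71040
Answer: 5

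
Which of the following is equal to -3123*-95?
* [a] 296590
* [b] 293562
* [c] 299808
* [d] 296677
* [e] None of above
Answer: e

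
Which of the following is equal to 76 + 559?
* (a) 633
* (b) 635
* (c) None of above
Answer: b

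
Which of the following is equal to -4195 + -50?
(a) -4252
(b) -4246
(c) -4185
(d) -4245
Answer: d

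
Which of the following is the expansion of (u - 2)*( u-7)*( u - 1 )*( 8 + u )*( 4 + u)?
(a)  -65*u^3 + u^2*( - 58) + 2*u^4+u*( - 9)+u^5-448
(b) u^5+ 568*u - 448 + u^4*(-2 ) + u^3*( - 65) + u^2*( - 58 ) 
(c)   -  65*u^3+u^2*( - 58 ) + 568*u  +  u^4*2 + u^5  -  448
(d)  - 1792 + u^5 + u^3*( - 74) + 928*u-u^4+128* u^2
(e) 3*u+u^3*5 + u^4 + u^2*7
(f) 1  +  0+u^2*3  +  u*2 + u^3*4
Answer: c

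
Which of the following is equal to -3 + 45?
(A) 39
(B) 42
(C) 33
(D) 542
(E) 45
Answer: B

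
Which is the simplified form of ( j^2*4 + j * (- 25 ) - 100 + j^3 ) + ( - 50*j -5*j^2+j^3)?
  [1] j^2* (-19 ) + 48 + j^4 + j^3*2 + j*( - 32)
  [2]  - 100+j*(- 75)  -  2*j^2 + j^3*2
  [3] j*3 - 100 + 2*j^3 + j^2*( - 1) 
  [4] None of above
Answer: 4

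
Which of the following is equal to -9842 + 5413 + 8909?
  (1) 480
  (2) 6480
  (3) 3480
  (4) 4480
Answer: 4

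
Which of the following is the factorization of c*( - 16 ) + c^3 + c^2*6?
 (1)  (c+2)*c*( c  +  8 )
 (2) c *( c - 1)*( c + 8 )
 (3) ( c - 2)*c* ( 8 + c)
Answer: 3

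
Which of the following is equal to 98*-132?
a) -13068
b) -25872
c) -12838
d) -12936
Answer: d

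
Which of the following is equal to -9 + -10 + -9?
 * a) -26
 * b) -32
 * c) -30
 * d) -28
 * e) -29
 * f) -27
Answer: d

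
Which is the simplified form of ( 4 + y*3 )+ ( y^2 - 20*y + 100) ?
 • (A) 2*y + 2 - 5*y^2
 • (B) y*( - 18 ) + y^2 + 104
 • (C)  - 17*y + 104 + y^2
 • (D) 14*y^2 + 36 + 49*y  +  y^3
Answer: C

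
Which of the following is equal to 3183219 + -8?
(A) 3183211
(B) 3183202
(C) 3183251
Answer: A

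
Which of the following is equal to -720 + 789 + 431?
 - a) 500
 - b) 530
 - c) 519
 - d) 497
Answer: a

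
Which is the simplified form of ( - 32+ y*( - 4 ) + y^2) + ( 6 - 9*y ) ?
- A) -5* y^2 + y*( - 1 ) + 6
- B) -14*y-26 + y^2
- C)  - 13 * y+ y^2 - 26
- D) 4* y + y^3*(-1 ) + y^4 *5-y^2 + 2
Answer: C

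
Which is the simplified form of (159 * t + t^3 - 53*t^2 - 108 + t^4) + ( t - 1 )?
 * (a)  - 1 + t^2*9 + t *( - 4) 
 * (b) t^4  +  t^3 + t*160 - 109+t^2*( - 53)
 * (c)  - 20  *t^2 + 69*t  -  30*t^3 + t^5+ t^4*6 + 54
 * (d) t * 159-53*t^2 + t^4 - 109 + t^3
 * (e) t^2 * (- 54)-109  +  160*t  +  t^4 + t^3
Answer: b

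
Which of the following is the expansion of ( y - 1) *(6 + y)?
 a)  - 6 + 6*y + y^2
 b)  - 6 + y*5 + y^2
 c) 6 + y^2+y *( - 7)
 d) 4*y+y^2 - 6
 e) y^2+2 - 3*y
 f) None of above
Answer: b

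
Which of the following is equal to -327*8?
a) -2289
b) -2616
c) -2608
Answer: b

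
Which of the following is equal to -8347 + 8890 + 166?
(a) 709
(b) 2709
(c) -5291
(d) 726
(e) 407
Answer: a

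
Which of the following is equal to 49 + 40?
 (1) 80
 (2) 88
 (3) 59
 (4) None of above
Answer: 4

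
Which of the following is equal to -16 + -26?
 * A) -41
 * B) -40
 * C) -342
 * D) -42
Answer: D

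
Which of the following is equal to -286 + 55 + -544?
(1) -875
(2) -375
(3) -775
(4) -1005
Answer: 3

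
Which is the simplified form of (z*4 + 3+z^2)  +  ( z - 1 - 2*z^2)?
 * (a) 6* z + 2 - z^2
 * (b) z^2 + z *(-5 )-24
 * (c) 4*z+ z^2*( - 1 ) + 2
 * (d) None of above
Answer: d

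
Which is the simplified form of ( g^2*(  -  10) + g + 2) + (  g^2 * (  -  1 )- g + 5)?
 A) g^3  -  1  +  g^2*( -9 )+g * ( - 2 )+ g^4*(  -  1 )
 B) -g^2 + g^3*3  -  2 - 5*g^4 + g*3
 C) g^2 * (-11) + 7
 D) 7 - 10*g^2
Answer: C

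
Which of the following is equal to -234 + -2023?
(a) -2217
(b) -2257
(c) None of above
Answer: b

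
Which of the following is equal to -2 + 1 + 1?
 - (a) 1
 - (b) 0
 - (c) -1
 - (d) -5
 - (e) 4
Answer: b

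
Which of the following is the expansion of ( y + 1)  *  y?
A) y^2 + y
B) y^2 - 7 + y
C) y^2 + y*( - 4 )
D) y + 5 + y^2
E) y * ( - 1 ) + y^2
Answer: A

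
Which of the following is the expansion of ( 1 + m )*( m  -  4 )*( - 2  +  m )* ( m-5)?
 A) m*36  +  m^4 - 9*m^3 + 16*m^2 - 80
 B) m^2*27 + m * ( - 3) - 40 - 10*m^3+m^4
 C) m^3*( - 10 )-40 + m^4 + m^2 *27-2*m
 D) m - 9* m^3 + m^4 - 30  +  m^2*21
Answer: C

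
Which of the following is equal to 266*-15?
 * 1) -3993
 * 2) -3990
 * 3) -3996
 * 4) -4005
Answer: 2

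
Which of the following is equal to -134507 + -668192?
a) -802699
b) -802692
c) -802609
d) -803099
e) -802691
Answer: a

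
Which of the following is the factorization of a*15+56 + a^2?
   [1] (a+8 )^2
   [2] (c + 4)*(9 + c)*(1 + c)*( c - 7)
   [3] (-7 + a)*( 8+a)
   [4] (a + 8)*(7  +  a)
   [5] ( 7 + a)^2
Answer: 4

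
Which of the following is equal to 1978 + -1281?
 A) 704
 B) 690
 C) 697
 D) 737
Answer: C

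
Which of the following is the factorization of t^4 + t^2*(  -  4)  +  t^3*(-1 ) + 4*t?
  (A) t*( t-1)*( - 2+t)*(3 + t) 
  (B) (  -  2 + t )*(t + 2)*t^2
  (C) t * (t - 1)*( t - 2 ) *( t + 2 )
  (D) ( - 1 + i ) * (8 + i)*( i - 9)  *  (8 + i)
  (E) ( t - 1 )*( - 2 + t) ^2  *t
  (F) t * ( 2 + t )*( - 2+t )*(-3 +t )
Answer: C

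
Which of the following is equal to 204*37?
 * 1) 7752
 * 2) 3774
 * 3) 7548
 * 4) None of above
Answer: 3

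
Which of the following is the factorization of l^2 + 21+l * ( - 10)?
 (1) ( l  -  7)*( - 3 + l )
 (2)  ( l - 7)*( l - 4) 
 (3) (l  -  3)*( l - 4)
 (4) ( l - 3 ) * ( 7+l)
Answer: 1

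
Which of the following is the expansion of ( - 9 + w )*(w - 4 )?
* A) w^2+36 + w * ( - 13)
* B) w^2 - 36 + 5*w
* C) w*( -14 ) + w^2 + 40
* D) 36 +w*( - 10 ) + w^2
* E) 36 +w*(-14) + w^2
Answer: A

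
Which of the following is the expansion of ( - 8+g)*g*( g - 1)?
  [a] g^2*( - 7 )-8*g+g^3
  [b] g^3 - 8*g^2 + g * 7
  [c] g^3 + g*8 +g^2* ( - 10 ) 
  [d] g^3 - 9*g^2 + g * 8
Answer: d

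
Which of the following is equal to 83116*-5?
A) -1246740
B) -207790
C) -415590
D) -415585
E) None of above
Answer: E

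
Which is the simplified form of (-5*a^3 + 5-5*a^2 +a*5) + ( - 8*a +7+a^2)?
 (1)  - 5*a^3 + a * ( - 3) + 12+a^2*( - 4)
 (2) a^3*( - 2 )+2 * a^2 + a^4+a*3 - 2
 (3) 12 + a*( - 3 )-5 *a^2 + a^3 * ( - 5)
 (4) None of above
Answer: 1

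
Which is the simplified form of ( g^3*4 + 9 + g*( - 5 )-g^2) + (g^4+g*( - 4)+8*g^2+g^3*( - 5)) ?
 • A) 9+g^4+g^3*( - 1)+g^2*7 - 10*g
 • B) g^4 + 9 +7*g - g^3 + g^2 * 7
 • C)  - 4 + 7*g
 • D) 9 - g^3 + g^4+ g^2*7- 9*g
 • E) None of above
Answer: D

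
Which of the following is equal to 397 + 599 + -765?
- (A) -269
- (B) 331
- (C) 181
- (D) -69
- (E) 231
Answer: E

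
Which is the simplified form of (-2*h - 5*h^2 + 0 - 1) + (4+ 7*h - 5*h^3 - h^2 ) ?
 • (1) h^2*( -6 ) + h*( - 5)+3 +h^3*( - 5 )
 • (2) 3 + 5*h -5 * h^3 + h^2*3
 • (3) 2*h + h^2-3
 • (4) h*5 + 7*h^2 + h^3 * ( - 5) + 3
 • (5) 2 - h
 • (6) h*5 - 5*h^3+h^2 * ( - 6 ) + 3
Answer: 6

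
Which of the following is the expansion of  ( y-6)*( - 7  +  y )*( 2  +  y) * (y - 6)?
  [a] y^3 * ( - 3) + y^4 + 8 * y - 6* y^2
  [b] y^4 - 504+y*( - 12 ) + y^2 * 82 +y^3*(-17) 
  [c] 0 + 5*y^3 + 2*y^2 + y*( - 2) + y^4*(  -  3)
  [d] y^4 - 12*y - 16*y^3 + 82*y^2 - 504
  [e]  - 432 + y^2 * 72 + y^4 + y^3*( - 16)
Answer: b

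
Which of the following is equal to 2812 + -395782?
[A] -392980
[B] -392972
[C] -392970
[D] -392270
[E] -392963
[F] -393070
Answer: C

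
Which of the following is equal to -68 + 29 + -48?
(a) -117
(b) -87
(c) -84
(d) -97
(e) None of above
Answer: b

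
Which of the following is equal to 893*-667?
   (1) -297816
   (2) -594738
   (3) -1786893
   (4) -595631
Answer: 4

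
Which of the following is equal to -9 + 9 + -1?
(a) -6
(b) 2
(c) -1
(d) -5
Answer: c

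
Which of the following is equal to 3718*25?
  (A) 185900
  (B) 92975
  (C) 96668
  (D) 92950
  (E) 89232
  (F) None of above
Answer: D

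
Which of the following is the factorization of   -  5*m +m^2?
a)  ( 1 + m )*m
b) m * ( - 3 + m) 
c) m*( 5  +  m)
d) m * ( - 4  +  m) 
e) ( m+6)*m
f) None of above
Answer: f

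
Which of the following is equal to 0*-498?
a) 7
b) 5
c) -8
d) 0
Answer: d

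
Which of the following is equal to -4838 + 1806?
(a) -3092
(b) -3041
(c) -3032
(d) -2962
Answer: c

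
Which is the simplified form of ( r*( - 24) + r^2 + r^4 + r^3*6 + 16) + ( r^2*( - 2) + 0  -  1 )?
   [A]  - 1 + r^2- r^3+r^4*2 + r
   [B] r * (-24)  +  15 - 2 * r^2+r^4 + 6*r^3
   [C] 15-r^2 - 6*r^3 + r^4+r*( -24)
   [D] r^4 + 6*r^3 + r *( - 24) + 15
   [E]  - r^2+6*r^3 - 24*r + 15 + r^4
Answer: E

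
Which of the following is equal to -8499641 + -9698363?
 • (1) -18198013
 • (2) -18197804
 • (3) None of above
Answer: 3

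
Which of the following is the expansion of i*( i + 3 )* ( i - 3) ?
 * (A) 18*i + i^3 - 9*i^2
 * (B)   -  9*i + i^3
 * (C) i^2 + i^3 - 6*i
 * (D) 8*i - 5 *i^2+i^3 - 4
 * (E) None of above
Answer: B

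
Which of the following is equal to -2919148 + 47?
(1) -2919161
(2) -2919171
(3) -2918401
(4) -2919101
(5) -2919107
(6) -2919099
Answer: 4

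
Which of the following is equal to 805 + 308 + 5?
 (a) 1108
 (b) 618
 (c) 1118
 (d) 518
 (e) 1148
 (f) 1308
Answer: c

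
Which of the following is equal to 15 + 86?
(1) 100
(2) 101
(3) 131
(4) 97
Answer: 2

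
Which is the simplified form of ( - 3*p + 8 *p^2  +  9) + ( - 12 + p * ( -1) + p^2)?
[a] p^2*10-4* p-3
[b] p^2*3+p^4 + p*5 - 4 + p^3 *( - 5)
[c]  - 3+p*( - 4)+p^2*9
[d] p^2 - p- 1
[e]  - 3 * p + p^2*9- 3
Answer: c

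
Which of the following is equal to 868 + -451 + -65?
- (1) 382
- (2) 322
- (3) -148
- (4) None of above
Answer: 4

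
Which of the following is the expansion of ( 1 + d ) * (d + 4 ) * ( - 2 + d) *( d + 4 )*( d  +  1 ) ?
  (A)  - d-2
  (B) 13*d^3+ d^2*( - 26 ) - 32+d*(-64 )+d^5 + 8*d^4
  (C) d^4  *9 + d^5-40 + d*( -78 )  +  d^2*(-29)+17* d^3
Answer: B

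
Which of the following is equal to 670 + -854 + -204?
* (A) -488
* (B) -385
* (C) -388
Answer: C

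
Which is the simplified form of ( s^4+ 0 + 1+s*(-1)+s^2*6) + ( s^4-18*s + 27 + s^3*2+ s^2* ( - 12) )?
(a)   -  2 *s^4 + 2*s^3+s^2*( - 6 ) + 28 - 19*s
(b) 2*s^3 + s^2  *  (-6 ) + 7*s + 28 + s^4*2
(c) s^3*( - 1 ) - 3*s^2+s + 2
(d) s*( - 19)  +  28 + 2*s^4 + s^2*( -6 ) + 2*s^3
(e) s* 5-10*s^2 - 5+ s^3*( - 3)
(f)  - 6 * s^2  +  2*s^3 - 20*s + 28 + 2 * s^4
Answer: d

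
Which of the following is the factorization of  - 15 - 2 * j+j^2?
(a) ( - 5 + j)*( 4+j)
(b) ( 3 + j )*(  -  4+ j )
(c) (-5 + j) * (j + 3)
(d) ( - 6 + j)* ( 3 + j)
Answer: c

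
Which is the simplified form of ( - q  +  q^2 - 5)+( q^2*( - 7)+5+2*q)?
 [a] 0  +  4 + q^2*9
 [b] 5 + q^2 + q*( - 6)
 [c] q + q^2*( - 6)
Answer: c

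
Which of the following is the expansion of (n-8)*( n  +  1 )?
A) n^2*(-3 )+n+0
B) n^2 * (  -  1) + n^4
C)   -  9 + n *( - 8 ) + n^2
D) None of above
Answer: D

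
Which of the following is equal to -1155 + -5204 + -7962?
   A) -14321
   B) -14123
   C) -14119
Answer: A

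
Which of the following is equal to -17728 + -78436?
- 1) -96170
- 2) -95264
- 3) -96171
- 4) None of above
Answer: 4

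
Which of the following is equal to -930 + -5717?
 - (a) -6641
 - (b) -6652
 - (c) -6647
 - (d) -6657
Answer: c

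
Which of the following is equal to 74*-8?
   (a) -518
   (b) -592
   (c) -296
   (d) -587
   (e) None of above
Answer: b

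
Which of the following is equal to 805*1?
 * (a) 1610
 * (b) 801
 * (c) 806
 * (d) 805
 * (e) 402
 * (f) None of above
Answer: d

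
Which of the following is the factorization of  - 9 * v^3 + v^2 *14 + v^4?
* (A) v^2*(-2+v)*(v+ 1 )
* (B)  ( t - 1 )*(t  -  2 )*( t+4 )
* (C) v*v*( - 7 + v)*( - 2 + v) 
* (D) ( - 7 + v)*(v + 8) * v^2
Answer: C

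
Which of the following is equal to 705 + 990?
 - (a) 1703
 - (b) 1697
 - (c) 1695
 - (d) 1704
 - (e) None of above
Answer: c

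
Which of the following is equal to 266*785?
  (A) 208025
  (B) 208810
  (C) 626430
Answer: B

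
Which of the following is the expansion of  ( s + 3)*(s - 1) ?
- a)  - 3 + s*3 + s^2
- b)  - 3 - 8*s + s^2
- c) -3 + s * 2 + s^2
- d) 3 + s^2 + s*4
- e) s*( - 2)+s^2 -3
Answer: c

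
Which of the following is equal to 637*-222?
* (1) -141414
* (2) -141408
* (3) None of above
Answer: 1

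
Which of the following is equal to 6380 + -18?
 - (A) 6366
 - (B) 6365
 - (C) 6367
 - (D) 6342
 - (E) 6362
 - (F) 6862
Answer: E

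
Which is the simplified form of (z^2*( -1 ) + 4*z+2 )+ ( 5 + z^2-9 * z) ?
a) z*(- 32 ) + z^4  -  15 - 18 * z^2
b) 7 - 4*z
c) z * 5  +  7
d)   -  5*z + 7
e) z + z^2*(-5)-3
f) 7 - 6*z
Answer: d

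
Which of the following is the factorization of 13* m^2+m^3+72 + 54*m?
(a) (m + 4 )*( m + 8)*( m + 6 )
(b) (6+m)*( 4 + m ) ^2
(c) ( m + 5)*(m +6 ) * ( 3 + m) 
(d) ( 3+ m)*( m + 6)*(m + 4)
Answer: d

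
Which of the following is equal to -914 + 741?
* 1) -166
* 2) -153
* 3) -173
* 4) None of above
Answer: 3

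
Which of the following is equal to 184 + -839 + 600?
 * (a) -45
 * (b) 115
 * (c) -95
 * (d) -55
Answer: d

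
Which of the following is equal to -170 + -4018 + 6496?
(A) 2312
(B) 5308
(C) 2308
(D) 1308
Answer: C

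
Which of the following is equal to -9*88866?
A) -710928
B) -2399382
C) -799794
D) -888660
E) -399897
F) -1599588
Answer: C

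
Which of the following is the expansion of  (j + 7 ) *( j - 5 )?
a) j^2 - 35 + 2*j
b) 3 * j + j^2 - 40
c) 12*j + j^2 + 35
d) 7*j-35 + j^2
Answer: a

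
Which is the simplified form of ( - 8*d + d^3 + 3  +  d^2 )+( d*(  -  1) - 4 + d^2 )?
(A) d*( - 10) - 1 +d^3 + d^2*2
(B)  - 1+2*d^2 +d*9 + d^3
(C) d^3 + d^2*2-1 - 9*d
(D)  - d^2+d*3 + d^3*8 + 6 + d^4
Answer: C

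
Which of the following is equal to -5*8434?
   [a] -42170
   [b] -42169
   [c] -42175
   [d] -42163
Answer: a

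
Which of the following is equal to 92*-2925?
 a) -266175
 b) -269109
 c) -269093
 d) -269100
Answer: d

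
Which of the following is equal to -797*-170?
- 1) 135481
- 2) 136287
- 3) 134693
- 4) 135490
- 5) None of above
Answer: 4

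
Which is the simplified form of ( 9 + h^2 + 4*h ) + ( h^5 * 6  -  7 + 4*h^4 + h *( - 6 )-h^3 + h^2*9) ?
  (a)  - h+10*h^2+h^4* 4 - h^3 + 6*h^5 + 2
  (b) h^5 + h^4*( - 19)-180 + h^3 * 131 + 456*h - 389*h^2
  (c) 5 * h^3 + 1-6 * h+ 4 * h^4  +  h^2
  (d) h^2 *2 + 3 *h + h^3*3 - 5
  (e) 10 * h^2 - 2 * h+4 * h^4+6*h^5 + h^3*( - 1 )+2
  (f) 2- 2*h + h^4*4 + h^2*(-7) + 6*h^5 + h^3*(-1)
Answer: e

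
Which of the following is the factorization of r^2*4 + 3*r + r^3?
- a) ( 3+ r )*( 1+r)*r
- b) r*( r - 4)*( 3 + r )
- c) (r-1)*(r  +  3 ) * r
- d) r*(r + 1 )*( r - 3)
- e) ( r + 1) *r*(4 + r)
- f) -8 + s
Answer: a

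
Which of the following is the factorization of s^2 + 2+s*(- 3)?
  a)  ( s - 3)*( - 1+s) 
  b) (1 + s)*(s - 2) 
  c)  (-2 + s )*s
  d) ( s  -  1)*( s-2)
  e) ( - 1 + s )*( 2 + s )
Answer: d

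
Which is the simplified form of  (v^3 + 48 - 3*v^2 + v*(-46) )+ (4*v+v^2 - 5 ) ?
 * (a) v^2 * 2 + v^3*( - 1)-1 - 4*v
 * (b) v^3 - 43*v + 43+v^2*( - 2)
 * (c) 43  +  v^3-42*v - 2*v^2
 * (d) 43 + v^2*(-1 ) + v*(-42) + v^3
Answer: c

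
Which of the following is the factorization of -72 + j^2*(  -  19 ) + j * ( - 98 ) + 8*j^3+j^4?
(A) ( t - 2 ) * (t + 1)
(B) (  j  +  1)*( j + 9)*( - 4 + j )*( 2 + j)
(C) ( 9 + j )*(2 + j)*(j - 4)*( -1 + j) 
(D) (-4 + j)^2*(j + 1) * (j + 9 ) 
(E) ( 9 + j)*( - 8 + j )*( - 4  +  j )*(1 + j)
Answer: B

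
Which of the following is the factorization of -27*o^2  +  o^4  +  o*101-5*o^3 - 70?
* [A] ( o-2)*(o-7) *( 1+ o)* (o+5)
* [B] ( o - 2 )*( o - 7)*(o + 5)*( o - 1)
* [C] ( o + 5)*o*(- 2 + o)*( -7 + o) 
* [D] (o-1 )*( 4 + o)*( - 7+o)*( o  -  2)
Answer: B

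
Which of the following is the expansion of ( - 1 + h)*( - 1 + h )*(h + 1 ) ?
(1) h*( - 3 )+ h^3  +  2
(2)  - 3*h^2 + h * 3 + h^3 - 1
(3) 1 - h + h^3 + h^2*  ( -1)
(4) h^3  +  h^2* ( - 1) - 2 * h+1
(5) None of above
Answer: 3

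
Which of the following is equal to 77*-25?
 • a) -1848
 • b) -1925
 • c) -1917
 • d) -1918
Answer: b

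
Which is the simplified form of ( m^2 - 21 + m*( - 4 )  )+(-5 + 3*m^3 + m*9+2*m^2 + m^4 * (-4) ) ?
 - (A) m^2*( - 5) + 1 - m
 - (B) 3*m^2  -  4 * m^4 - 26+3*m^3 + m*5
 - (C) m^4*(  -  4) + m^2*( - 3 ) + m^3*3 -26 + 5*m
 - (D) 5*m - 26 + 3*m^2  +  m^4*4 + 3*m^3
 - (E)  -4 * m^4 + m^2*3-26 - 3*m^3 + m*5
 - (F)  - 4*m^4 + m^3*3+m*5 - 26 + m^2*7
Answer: B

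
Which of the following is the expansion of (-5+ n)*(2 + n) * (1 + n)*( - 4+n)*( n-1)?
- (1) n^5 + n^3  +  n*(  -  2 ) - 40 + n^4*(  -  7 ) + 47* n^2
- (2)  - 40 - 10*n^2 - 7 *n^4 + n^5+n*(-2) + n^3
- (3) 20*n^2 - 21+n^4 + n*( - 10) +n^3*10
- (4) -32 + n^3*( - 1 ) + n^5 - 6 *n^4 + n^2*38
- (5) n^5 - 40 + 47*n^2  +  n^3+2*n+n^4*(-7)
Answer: 1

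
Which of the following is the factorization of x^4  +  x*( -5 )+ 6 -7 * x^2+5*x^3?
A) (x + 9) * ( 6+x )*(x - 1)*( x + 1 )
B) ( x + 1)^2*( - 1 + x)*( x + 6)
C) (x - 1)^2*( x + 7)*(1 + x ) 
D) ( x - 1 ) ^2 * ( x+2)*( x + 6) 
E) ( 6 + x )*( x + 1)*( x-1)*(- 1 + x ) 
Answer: E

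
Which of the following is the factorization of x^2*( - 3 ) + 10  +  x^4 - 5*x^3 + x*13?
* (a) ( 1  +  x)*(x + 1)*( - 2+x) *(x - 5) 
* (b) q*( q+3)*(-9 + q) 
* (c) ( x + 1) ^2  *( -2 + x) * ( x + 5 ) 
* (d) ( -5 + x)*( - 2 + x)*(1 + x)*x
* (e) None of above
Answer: a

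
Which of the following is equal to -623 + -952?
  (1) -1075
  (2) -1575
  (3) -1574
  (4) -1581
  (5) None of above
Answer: 2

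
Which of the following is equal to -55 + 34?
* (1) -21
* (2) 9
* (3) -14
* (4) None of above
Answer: 1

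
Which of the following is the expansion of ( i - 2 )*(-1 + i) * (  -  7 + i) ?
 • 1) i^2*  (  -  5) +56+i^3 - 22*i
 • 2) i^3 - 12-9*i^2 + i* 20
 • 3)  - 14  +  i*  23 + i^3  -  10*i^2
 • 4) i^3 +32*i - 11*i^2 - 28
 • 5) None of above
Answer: 3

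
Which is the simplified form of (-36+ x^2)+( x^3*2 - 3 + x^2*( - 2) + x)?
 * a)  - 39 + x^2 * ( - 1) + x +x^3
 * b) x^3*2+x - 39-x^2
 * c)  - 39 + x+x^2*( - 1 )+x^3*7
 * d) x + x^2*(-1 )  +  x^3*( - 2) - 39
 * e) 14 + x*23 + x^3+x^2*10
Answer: b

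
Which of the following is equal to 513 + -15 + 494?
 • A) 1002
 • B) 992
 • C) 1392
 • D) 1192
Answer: B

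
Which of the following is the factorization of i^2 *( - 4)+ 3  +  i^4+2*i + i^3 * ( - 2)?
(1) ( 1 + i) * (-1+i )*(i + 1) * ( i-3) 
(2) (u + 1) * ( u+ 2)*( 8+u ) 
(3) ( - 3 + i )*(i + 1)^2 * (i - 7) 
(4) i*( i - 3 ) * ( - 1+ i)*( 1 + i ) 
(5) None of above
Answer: 1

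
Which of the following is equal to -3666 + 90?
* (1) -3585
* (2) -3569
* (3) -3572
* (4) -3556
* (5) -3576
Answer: 5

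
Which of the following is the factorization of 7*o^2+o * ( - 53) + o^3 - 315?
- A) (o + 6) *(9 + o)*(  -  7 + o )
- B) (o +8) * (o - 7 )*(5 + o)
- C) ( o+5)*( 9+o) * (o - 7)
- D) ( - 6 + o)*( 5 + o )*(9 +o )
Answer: C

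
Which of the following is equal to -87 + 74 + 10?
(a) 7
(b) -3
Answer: b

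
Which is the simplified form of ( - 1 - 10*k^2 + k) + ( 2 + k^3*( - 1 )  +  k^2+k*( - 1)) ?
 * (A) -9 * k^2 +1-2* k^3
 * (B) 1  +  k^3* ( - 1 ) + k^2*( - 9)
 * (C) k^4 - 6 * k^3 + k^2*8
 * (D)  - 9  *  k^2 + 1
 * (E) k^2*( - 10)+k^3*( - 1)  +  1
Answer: B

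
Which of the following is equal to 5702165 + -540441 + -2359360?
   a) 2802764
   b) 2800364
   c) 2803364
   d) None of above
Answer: d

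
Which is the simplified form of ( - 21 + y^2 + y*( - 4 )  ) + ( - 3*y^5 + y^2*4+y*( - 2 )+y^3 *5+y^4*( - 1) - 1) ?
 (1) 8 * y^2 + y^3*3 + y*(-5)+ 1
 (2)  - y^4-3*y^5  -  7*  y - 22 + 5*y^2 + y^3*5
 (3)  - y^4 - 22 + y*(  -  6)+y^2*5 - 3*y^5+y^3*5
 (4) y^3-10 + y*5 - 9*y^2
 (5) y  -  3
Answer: 3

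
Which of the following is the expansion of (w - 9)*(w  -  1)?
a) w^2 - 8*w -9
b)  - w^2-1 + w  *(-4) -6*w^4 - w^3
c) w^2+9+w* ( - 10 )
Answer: c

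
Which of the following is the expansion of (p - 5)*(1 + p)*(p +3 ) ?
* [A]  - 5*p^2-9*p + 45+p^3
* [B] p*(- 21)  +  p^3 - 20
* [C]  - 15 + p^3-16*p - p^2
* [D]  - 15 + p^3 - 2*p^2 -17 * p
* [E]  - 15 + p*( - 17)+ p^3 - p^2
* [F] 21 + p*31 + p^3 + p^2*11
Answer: E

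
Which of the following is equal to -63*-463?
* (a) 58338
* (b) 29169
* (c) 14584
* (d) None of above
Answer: b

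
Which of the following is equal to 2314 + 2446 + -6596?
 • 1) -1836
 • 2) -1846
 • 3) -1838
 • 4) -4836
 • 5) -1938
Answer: 1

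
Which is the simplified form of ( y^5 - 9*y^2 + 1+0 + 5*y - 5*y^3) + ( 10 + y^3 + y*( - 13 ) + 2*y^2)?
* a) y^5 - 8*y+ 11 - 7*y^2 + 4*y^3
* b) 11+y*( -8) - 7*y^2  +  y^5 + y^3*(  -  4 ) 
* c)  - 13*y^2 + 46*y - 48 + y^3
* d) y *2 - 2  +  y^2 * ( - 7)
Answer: b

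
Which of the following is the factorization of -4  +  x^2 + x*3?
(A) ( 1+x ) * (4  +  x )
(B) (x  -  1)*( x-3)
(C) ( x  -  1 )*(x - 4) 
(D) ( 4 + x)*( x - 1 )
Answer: D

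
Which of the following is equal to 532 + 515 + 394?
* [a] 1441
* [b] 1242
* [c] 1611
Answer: a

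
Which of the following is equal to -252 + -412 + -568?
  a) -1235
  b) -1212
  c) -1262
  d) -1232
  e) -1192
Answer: d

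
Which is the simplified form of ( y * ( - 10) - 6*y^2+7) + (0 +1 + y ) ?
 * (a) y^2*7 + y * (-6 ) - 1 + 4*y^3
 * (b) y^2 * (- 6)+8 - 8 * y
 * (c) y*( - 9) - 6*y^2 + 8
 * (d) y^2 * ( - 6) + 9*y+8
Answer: c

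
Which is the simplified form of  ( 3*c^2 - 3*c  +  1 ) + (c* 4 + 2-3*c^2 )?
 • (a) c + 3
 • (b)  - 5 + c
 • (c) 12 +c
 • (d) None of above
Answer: a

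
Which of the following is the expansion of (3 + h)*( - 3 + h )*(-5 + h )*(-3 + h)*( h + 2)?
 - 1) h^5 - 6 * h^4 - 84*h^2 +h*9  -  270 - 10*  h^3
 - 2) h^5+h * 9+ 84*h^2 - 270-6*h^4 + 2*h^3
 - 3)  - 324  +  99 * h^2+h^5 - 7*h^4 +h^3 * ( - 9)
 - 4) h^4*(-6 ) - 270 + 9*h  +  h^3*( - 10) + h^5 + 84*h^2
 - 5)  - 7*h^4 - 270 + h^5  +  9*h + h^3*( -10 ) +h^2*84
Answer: 4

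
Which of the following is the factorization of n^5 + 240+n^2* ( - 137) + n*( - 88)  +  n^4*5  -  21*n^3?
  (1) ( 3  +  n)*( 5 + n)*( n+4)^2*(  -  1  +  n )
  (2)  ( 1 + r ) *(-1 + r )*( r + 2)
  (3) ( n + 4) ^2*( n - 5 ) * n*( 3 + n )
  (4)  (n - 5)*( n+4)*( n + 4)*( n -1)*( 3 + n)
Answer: 4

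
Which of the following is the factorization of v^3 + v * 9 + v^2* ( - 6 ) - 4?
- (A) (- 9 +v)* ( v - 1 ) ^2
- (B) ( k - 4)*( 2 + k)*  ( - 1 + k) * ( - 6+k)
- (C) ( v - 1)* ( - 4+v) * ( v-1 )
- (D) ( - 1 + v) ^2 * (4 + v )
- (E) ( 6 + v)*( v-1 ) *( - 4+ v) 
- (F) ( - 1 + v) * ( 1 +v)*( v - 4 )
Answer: C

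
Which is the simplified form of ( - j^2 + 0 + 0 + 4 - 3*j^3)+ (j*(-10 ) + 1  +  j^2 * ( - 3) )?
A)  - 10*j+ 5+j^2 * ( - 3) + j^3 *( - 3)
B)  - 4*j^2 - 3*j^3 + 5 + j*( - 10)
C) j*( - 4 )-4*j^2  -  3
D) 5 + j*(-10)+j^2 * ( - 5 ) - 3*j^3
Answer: B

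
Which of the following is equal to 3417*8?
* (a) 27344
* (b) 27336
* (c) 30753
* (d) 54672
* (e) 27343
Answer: b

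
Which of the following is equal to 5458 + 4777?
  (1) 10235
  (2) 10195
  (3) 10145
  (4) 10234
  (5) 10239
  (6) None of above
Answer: 1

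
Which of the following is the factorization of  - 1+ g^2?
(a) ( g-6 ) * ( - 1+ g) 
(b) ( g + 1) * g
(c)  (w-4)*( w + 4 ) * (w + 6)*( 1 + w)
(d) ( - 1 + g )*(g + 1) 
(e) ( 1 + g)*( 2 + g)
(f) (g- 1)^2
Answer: d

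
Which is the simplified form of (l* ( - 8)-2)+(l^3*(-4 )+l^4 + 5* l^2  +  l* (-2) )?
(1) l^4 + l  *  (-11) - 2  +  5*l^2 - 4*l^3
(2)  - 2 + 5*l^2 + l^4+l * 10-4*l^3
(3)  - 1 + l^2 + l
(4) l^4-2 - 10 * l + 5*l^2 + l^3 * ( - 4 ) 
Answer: 4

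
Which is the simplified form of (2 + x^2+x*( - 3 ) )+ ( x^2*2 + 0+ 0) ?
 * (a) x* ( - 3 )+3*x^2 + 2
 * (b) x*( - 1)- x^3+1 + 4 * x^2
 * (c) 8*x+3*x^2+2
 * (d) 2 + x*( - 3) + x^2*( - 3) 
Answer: a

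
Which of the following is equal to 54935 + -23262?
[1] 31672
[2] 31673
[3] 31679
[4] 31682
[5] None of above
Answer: 2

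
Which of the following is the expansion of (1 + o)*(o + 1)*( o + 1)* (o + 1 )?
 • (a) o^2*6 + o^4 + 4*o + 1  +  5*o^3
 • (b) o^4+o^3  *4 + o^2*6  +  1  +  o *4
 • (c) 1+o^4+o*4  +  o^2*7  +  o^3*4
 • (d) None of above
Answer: b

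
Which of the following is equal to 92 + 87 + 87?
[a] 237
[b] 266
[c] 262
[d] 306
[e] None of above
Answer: b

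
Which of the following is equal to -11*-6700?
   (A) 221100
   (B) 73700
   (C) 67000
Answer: B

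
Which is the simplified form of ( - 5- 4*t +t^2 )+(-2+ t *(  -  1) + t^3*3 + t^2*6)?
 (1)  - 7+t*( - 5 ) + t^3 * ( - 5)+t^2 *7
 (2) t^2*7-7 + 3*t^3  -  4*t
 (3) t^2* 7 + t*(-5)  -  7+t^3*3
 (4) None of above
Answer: 3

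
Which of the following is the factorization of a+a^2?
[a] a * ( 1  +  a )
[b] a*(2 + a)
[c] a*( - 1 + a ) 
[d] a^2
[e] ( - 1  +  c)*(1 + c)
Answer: a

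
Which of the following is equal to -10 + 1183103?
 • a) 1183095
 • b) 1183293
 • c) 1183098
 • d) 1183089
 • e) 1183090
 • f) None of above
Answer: f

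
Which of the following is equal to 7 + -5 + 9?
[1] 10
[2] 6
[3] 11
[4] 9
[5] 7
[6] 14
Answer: 3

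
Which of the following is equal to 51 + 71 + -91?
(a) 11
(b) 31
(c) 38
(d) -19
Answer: b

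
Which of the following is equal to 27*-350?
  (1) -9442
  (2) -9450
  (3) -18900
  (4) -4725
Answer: 2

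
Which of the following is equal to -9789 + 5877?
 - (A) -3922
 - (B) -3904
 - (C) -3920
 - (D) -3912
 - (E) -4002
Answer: D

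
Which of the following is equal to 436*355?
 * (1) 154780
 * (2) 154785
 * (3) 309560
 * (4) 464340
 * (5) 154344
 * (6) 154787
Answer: 1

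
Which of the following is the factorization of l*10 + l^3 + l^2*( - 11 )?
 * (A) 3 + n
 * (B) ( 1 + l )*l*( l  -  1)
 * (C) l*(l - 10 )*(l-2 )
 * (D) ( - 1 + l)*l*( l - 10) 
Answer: D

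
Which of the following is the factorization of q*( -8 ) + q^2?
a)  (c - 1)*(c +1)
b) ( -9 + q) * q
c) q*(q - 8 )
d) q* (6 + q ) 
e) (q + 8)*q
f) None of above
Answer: c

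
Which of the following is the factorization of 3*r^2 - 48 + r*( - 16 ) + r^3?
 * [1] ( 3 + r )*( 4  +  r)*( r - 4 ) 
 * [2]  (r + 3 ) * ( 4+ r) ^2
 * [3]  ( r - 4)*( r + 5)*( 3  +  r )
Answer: 1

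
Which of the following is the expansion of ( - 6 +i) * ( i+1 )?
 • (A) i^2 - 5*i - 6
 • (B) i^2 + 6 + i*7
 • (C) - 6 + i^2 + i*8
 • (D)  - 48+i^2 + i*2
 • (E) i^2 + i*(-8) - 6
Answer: A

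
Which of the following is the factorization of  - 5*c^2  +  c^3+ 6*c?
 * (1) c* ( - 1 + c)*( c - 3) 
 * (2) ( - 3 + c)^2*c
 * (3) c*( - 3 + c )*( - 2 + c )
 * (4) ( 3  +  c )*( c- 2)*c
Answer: 3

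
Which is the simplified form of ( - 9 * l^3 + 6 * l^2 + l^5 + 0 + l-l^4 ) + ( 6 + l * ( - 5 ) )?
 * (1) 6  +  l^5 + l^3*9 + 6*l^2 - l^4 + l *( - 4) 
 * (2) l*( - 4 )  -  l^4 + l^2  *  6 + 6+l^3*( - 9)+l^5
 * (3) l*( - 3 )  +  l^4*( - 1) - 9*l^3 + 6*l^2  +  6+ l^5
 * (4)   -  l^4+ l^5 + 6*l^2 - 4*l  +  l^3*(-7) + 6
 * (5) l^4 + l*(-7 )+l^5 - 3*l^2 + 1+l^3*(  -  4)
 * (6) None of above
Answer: 2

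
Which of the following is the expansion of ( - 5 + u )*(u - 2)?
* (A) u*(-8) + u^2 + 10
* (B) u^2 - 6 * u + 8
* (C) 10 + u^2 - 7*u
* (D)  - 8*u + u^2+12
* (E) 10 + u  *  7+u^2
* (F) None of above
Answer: C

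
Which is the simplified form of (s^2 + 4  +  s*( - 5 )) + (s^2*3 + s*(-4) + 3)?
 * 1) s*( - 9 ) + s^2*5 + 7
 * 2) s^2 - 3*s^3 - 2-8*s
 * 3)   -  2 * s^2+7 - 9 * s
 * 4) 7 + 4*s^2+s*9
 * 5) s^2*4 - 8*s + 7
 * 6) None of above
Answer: 6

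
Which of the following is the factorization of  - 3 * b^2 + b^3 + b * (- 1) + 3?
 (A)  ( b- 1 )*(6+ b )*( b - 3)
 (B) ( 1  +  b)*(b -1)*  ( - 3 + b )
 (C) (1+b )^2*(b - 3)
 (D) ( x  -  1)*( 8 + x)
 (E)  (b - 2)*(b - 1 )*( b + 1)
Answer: B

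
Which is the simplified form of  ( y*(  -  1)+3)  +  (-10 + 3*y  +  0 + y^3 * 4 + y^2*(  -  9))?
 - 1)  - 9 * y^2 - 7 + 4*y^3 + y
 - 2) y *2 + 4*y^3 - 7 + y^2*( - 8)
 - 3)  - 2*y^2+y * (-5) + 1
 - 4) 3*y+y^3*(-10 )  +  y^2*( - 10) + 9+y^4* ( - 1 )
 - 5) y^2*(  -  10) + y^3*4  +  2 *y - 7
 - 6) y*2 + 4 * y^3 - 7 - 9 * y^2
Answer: 6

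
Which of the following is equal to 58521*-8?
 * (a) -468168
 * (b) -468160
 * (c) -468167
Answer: a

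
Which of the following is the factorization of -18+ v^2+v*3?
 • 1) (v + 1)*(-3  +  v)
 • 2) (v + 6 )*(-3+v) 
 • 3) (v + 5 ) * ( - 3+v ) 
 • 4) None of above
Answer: 2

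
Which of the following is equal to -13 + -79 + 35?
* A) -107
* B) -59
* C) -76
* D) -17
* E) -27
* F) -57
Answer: F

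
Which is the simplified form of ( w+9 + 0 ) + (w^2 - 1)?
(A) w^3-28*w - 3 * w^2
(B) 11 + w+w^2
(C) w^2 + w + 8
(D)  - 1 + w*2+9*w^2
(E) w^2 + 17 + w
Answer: C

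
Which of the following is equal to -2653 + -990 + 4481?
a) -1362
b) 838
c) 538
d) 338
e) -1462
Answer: b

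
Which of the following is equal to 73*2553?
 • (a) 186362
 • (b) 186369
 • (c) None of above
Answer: b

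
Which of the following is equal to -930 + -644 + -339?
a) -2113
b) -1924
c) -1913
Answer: c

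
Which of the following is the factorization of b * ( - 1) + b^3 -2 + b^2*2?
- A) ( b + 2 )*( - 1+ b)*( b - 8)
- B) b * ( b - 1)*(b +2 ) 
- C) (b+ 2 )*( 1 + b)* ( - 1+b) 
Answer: C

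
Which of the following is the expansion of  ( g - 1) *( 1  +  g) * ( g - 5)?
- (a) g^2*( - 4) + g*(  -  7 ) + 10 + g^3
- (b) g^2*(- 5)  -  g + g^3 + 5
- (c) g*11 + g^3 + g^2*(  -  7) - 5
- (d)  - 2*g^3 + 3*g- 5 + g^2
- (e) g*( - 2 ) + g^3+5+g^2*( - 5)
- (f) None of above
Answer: b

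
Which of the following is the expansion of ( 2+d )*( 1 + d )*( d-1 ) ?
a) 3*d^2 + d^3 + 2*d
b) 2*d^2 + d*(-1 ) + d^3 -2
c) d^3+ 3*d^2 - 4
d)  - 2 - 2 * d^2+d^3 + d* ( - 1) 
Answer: b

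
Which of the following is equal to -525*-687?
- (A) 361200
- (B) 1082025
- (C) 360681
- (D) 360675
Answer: D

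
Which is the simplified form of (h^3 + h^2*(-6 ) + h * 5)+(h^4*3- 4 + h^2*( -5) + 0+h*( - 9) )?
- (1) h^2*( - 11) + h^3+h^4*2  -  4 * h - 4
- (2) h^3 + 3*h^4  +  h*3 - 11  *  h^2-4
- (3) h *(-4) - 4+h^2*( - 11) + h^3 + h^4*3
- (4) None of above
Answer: 3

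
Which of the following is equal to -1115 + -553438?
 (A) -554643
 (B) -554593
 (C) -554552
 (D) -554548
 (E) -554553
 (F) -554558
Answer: E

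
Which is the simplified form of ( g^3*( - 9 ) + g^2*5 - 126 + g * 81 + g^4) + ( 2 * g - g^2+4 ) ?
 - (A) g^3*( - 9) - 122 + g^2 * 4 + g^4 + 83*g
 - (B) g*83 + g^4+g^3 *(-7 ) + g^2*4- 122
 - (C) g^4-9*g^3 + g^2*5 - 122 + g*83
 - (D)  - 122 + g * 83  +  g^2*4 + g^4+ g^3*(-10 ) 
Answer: A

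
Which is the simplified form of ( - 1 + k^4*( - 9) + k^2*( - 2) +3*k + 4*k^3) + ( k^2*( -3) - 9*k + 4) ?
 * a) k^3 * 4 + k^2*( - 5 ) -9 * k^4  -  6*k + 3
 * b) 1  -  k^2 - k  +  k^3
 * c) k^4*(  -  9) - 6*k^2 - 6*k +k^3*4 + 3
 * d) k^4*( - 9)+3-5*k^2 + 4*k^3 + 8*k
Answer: a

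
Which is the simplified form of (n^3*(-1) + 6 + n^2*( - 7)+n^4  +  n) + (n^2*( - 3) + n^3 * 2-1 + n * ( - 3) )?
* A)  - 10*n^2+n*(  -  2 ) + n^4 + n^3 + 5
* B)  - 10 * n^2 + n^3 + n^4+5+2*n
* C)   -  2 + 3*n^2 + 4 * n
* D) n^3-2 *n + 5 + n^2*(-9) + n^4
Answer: A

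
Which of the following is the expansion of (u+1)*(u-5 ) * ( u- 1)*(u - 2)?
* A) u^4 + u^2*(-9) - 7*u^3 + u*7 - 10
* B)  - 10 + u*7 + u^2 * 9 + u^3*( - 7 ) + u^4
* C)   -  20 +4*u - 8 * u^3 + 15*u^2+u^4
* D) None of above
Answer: B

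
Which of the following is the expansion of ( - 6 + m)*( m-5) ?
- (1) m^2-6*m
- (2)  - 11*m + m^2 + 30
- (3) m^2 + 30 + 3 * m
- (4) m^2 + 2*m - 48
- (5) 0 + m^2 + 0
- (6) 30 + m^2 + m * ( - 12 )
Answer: 2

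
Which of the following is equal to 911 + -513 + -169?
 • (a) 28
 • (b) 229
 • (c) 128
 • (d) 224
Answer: b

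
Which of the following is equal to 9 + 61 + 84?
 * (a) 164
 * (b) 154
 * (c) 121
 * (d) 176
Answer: b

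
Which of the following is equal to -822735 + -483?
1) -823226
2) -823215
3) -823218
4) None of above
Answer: 3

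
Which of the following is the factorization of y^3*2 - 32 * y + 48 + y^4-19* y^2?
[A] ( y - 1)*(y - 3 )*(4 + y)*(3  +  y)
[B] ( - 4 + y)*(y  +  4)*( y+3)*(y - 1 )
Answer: B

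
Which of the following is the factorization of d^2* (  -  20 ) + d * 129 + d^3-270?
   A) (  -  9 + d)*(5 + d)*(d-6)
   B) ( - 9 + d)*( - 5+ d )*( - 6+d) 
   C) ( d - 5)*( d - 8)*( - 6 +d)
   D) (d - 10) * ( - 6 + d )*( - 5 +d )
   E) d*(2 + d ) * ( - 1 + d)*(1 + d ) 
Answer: B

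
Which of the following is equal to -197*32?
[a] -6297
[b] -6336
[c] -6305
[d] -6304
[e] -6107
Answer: d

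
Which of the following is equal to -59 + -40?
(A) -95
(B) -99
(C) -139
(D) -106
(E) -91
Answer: B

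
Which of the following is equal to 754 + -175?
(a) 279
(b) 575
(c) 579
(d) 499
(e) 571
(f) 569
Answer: c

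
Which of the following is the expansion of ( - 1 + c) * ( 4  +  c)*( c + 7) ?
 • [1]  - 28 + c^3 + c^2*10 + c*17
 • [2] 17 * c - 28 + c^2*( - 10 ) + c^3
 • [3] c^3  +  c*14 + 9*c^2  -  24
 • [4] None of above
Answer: 1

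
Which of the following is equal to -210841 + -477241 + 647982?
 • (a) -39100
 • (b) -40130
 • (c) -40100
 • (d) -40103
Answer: c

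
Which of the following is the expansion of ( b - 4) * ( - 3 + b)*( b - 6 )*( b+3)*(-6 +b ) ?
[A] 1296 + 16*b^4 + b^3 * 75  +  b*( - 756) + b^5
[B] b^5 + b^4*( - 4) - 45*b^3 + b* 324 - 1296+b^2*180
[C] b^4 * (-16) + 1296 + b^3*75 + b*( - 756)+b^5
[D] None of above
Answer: C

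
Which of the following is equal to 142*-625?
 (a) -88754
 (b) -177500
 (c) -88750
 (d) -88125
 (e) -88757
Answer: c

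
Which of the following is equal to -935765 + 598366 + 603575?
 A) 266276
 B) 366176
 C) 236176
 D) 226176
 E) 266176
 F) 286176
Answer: E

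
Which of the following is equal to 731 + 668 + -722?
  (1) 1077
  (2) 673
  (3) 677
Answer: 3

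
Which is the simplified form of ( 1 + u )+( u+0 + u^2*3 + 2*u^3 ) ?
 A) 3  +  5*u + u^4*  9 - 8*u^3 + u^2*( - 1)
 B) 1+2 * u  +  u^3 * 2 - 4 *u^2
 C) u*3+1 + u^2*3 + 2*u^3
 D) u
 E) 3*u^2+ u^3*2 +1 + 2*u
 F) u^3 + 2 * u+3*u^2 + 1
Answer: E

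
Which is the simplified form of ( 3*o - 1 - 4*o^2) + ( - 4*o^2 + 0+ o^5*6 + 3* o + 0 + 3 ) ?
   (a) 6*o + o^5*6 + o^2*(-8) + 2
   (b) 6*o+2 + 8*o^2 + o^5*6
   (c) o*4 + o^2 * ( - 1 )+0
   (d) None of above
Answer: a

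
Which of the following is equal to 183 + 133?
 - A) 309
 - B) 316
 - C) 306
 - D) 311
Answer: B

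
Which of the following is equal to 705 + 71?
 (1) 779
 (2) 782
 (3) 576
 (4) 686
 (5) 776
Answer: 5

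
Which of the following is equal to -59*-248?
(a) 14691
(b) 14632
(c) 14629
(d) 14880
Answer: b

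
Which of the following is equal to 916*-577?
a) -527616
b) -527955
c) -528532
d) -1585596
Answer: c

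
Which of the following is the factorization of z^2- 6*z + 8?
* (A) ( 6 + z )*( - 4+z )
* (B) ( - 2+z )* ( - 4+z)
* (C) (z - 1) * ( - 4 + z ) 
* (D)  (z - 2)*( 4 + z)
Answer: B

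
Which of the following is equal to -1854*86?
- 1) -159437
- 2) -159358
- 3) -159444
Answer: 3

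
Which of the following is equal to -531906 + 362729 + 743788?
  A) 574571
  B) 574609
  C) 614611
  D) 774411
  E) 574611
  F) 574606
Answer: E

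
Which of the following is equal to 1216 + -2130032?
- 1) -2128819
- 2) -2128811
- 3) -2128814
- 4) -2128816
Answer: 4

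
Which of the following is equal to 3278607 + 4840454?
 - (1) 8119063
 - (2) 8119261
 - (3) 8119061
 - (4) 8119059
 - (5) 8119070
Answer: 3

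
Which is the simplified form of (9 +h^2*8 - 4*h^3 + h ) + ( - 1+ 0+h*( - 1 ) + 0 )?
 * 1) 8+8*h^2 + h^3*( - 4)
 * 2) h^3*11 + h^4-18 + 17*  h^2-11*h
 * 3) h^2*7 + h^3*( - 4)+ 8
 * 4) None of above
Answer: 1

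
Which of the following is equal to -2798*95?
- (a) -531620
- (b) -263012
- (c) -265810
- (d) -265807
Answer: c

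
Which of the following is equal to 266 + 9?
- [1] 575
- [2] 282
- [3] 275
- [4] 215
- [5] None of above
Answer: 3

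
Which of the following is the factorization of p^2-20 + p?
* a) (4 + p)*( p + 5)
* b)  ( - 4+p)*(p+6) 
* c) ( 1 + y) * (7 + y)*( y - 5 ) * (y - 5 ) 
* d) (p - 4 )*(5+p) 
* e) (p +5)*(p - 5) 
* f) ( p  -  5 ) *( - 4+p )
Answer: d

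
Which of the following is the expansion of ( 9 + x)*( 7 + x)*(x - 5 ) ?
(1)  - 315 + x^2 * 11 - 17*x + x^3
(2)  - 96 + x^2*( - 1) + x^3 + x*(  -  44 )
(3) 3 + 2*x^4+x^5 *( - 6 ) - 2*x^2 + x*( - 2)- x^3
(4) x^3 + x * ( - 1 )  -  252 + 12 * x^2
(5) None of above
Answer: 1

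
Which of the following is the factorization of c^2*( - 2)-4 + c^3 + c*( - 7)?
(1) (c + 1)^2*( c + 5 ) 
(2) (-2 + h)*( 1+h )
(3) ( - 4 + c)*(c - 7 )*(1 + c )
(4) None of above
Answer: 4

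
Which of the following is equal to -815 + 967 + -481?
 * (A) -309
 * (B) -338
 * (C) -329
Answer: C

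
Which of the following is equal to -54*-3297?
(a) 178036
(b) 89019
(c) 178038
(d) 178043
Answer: c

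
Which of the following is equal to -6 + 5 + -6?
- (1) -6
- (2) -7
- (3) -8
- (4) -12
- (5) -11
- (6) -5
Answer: 2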